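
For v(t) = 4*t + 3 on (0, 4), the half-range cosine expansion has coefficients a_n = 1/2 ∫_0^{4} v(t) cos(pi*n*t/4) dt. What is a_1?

-64/pi**2

a_1 = 1/2 ∫_0^{4} (4*t + 3) cos(pi*t/4) dt.
Integrating by parts (boundary term plus one more integral), an antiderivative of (4*t + 3) cos(pi*t/4) is 16*t*sin(pi*t/4)/pi + 12*sin(pi*t/4)/pi + 64*cos(pi*t/4)/pi**2; evaluating from 0 to 4: ∫_{0}^{4} (4*t + 3) cos(pi*t/4) dt = (-64/pi**2) - (64/pi**2) = -128/pi**2.
Hence a_1 = (1/2)·(-128/pi**2) = -64/pi**2.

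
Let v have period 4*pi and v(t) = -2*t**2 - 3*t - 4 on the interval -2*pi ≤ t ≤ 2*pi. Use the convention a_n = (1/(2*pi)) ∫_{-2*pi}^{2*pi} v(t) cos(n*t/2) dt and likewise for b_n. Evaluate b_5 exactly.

-12/5

b_5 = (1/(2*pi)) ∫_{-2*pi}^{2*pi} v(t) sin(5*t/2) dt.
Integrating by parts twice (tabular method), an antiderivative of (-2*t**2 - 3*t - 4) sin(5*t/2) is 4*t**2*cos(5*t/2)/5 - 16*t*sin(5*t/2)/25 + 6*t*cos(5*t/2)/5 - 12*sin(5*t/2)/25 + 168*cos(5*t/2)/125; evaluating from -2*pi to 2*pi: ∫_{-2*pi}^{2*pi} (-2*t**2 - 3*t - 4) sin(5*t/2) dt = (-16*pi**2/5 - 12*pi/5 - 168/125) - (-16*pi**2/5 - 168/125 + 12*pi/5) = -24*pi/5.
Hence b_5 = (1/(2*pi))·(-24*pi/5) = -12/5.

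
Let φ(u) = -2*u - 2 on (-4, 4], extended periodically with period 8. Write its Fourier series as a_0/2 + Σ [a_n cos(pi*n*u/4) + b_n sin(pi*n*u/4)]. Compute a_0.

-4

a_0 = 1/4 ∫_{-4}^{4} φ(u) du = 1/4 · (-16) = -4.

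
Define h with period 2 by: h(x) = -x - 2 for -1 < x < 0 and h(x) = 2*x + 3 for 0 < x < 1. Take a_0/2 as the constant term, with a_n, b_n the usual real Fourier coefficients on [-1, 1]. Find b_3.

b_3 = ∫_{-1}^{1} h(x) sin(3*pi*x) dx.
Split the integral at the breakpoints.
Integrating by parts (boundary term plus one more integral), an antiderivative of (-x - 2) sin(3*pi*x) is x*cos(3*pi*x)/(3*pi) - sin(3*pi*x)/(9*pi**2) + 2*cos(3*pi*x)/(3*pi); evaluating from -1 to 0: ∫_{-1}^{0} (-x - 2) sin(3*pi*x) dx = (2/(3*pi)) - (-1/(3*pi)) = 1/pi.
Integrating by parts (boundary term plus one more integral), an antiderivative of (2*x + 3) sin(3*pi*x) is -2*x*cos(3*pi*x)/(3*pi) + 2*sin(3*pi*x)/(9*pi**2) - cos(3*pi*x)/pi; evaluating from 0 to 1: ∫_{0}^{1} (2*x + 3) sin(3*pi*x) dx = (5/(3*pi)) - (-1/pi) = 8/(3*pi).
Summing the pieces gives b_3 = 11/(3*pi).

11/(3*pi)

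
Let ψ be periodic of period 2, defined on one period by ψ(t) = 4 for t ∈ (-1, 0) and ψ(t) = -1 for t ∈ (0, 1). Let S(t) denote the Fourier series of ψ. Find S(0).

3/2

At t = 0 the one-sided limits are ψ(0^-) = 4 and ψ(0^+) = -1.
By Dirichlet's theorem the series converges to their average, [(4) + (-1)]/2 = 3/2.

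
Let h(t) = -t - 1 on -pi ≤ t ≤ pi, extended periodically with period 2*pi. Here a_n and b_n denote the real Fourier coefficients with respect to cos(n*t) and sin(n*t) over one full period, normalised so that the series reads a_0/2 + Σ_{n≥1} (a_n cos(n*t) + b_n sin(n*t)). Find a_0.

a_0 = 1/pi ∫_{-pi}^{pi} h(t) dt = 1/pi · (-2*pi) = -2.

-2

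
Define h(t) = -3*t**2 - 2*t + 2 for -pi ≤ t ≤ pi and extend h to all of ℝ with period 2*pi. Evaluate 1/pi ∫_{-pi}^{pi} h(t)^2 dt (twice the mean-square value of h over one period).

1/pi ∫_{-pi}^{pi} h(t)^2 dt = 1/pi · (2*pi*(-40*pi**2 + 60 + 27*pi**4)/15) = -16*pi**2/3 + 8 + 18*pi**4/5.

-16*pi**2/3 + 8 + 18*pi**4/5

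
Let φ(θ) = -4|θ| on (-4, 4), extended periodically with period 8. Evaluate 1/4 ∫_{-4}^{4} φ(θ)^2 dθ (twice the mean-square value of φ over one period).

1/4 ∫_{-4}^{4} φ(θ)^2 dθ = 1/4 · (2048/3) = 512/3.

512/3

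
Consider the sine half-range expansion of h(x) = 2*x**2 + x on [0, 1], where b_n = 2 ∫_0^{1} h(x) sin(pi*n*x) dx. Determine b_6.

-1/pi

b_6 = 2 ∫_0^{1} (2*x**2 + x) sin(6*pi*x) dx.
Integrating by parts twice (tabular method), an antiderivative of (2*x**2 + x) sin(6*pi*x) is -x**2*cos(6*pi*x)/(3*pi) + x*sin(6*pi*x)/(9*pi**2) - x*cos(6*pi*x)/(6*pi) + sin(6*pi*x)/(36*pi**2) + cos(6*pi*x)/(54*pi**3); evaluating from 0 to 1: ∫_{0}^{1} (2*x**2 + x) sin(6*pi*x) dx = ((1 - 27*pi**2)/(54*pi**3)) - (1/(54*pi**3)) = -1/(2*pi).
Hence b_6 = 2·(-1/(2*pi)) = -1/pi.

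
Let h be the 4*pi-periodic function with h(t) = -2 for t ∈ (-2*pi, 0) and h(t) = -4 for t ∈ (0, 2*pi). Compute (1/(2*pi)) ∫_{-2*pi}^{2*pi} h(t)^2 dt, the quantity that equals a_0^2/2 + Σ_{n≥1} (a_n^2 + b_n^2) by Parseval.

20

(1/(2*pi)) ∫_{-2*pi}^{2*pi} h(t)^2 dt = (1/(2*pi)) · (40*pi) = 20.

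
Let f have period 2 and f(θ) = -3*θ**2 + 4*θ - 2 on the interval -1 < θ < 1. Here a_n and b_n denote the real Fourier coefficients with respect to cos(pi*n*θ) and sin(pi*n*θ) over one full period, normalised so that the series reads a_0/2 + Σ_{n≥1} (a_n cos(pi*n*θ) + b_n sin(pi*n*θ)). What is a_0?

a_0 = ∫_{-1}^{1} f(θ) dθ = -6.

-6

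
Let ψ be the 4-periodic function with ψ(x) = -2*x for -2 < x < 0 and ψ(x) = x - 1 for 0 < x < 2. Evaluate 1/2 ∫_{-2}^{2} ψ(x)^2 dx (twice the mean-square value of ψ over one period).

17/3

1/2 ∫_{-2}^{2} ψ(x)^2 dx = 1/2 · (34/3) = 17/3.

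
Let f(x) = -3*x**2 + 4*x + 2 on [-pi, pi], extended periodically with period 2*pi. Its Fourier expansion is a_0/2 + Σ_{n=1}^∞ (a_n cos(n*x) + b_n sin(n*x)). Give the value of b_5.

8/5

b_5 = 1/pi ∫_{-pi}^{pi} f(x) sin(5*x) dx.
Integrating by parts twice (tabular method), an antiderivative of (-3*x**2 + 4*x + 2) sin(5*x) is 3*x**2*cos(5*x)/5 - 6*x*sin(5*x)/25 - 4*x*cos(5*x)/5 + 4*sin(5*x)/25 - 56*cos(5*x)/125; evaluating from -pi to pi: ∫_{-pi}^{pi} (-3*x**2 + 4*x + 2) sin(5*x) dx = (-3*pi**2/5 + 56/125 + 4*pi/5) - (-3*pi**2/5 - 4*pi/5 + 56/125) = 8*pi/5.
Hence b_5 = (1/pi)·(8*pi/5) = 8/5.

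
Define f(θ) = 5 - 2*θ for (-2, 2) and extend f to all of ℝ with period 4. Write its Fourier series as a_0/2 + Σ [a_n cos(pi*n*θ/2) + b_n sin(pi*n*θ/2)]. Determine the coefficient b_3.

-8/(3*pi)

b_3 = 1/2 ∫_{-2}^{2} f(θ) sin(3*pi*θ/2) dθ.
Integrating by parts (boundary term plus one more integral), an antiderivative of (5 - 2*θ) sin(3*pi*θ/2) is 4*θ*cos(3*pi*θ/2)/(3*pi) - 8*sin(3*pi*θ/2)/(9*pi**2) - 10*cos(3*pi*θ/2)/(3*pi); evaluating from -2 to 2: ∫_{-2}^{2} (5 - 2*θ) sin(3*pi*θ/2) dθ = (2/(3*pi)) - (6/pi) = -16/(3*pi).
Hence b_3 = (1/2)·(-16/(3*pi)) = -8/(3*pi).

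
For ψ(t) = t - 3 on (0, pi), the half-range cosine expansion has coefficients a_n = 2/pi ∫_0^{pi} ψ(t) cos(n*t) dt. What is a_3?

-4/(9*pi)

a_3 = 2/pi ∫_0^{pi} (t - 3) cos(3*t) dt.
Integrating by parts (boundary term plus one more integral), an antiderivative of (t - 3) cos(3*t) is t*sin(3*t)/3 - sin(3*t) + cos(3*t)/9; evaluating from 0 to pi: ∫_{0}^{pi} (t - 3) cos(3*t) dt = (-1/9) - (1/9) = -2/9.
Hence a_3 = (2/pi)·(-2/9) = -4/(9*pi).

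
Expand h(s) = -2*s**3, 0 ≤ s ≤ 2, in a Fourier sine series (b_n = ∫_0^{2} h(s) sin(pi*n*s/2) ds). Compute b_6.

8*(-1 + 6*pi**2)/(9*pi**3)

b_6 = ∫_0^{2} (-2*s**3) sin(3*pi*s) ds.
Integrating by parts three times (tabular method), an antiderivative of (-2*s**3) sin(3*pi*s) is 2*s**3*cos(3*pi*s)/(3*pi) - 2*s**2*sin(3*pi*s)/(3*pi**2) - 4*s*cos(3*pi*s)/(9*pi**3) + 4*sin(3*pi*s)/(27*pi**4); evaluating from 0 to 2: ∫_{0}^{2} (-2*s**3) sin(3*pi*s) ds = (8*(-1 + 6*pi**2)/(9*pi**3)) - (0) = 8*(-1 + 6*pi**2)/(9*pi**3).
Hence b_6 = 8*(-1 + 6*pi**2)/(9*pi**3).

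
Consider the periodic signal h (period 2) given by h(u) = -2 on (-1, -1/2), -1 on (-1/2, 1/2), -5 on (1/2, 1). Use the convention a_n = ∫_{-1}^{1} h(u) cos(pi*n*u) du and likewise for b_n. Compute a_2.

a_2 = ∫_{-1}^{1} h(u) cos(2*pi*u) du.
Split the integral at the breakpoints.
Directly, an antiderivative of (-2) cos(2*pi*u) is -sin(2*pi*u)/pi; evaluating from -1 to -1/2: ∫_{-1}^{-1/2} (-2) cos(2*pi*u) du = (0) - (0) = 0.
Directly, an antiderivative of (-1) cos(2*pi*u) is -sin(2*pi*u)/(2*pi); evaluating from -1/2 to 1/2: ∫_{-1/2}^{1/2} (-1) cos(2*pi*u) du = (0) - (0) = 0.
Directly, an antiderivative of (-5) cos(2*pi*u) is -5*sin(2*pi*u)/(2*pi); evaluating from 1/2 to 1: ∫_{1/2}^{1} (-5) cos(2*pi*u) du = (0) - (0) = 0.
Summing the pieces gives a_2 = 0.

0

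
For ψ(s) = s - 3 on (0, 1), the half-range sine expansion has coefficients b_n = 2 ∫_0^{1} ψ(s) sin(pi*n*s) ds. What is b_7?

b_7 = 2 ∫_0^{1} (s - 3) sin(7*pi*s) ds.
Integrating by parts (boundary term plus one more integral), an antiderivative of (s - 3) sin(7*pi*s) is -s*cos(7*pi*s)/(7*pi) + sin(7*pi*s)/(49*pi**2) + 3*cos(7*pi*s)/(7*pi); evaluating from 0 to 1: ∫_{0}^{1} (s - 3) sin(7*pi*s) ds = (-2/(7*pi)) - (3/(7*pi)) = -5/(7*pi).
Hence b_7 = 2·(-5/(7*pi)) = -10/(7*pi).

-10/(7*pi)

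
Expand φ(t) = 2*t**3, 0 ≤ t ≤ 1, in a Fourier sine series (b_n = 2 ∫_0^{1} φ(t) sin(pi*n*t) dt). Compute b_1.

-24/pi**3 + 4/pi

b_1 = 2 ∫_0^{1} (2*t**3) sin(pi*t) dt.
Integrating by parts three times (tabular method), an antiderivative of (2*t**3) sin(pi*t) is -2*t**3*cos(pi*t)/pi + 6*t**2*sin(pi*t)/pi**2 + 12*t*cos(pi*t)/pi**3 - 12*sin(pi*t)/pi**4; evaluating from 0 to 1: ∫_{0}^{1} (2*t**3) sin(pi*t) dt = (-12/pi**3 + 2/pi) - (0) = -12/pi**3 + 2/pi.
Hence b_1 = 2·(-12/pi**3 + 2/pi) = -24/pi**3 + 4/pi.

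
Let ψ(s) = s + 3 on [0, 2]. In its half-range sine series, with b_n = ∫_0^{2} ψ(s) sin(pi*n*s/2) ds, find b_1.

b_1 = ∫_0^{2} (s + 3) sin(pi*s/2) ds.
Integrating by parts (boundary term plus one more integral), an antiderivative of (s + 3) sin(pi*s/2) is -2*s*cos(pi*s/2)/pi + 4*sin(pi*s/2)/pi**2 - 6*cos(pi*s/2)/pi; evaluating from 0 to 2: ∫_{0}^{2} (s + 3) sin(pi*s/2) ds = (10/pi) - (-6/pi) = 16/pi.
Hence b_1 = 16/pi.

16/pi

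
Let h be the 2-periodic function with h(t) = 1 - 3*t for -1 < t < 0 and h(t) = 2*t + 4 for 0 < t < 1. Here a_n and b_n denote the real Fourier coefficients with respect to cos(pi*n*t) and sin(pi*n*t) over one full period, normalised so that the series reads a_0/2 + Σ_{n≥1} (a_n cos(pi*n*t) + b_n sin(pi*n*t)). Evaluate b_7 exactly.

5/(7*pi)

b_7 = ∫_{-1}^{1} h(t) sin(7*pi*t) dt.
Split the integral at the breakpoints.
Integrating by parts (boundary term plus one more integral), an antiderivative of (1 - 3*t) sin(7*pi*t) is 3*t*cos(7*pi*t)/(7*pi) - 3*sin(7*pi*t)/(49*pi**2) - cos(7*pi*t)/(7*pi); evaluating from -1 to 0: ∫_{-1}^{0} (1 - 3*t) sin(7*pi*t) dt = (-1/(7*pi)) - (4/(7*pi)) = -5/(7*pi).
Integrating by parts (boundary term plus one more integral), an antiderivative of (2*t + 4) sin(7*pi*t) is -2*t*cos(7*pi*t)/(7*pi) + 2*sin(7*pi*t)/(49*pi**2) - 4*cos(7*pi*t)/(7*pi); evaluating from 0 to 1: ∫_{0}^{1} (2*t + 4) sin(7*pi*t) dt = (6/(7*pi)) - (-4/(7*pi)) = 10/(7*pi).
Summing the pieces gives b_7 = 5/(7*pi).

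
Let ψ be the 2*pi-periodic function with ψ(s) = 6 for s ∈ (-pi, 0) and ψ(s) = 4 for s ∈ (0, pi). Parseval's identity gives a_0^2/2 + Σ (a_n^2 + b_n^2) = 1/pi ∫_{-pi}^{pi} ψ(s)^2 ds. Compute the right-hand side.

52

1/pi ∫_{-pi}^{pi} ψ(s)^2 ds = 1/pi · (52*pi) = 52.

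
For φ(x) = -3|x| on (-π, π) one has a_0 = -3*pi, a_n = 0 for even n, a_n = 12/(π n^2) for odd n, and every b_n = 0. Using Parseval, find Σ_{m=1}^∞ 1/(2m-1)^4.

pi**4/96

Parseval: a_0^2/2 + Σ a_n^2 = (1/π) ∫_{-π}^{π} φ(x)^2 dx = 6*pi**2.
Subtract a_0^2/2 = 9*pi**2/2: Σ a_n^2 = 3*pi**2/2.
Only odd n contribute, with a_n^2 = 144/(π^2 n^4), so Σ_{m≥1} 1/(2m-1)^4 = π^2·(3*pi**2/2)/144 = pi**4/96.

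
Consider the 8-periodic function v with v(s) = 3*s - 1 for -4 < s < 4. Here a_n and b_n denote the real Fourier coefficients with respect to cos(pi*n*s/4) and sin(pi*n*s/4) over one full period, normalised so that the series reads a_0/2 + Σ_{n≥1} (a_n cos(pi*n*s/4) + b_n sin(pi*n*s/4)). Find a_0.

a_0 = 1/4 ∫_{-4}^{4} v(s) ds = 1/4 · (-8) = -2.

-2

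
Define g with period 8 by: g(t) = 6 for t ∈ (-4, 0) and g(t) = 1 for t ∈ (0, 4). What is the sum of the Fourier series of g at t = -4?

7/2

t = -4 differs from t = 4 by -1 full period(s), and the series is 8-periodic.
At t = 4 the one-sided limits are g(4^-) = 1 and g(4^+) = 6.
By Dirichlet's theorem the series converges to their average, [(1) + (6)]/2 = 7/2.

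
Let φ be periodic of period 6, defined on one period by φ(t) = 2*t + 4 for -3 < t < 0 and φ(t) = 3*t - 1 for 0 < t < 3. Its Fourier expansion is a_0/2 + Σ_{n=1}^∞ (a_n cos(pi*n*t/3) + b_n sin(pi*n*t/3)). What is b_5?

1/pi

b_5 = 1/3 ∫_{-3}^{3} φ(t) sin(5*pi*t/3) dt.
Split the integral at the breakpoints.
Integrating by parts (boundary term plus one more integral), an antiderivative of (2*t + 4) sin(5*pi*t/3) is -6*t*cos(5*pi*t/3)/(5*pi) + 18*sin(5*pi*t/3)/(25*pi**2) - 12*cos(5*pi*t/3)/(5*pi); evaluating from -3 to 0: ∫_{-3}^{0} (2*t + 4) sin(5*pi*t/3) dt = (-12/(5*pi)) - (-6/(5*pi)) = -6/(5*pi).
Integrating by parts (boundary term plus one more integral), an antiderivative of (3*t - 1) sin(5*pi*t/3) is -9*t*cos(5*pi*t/3)/(5*pi) + 27*sin(5*pi*t/3)/(25*pi**2) + 3*cos(5*pi*t/3)/(5*pi); evaluating from 0 to 3: ∫_{0}^{3} (3*t - 1) sin(5*pi*t/3) dt = (24/(5*pi)) - (3/(5*pi)) = 21/(5*pi).
Summing the pieces and multiplying by (1/3) gives b_5 = 1/pi.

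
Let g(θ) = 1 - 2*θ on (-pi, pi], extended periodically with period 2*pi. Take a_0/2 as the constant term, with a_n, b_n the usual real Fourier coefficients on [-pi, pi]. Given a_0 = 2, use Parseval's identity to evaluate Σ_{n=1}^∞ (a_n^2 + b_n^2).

8*pi**2/3

Parseval: a_0^2/2 + Σ_{n≥1} (a_n^2+b_n^2) = 1/pi ∫_{-pi}^{pi} g(θ)^2 dθ = 2 + 8*pi**2/3.
Subtract a_0^2/2 = 2: Σ (a_n^2+b_n^2) = 8*pi**2/3.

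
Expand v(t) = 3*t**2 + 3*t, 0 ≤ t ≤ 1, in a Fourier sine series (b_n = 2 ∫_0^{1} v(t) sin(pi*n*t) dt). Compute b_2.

b_2 = 2 ∫_0^{1} (3*t**2 + 3*t) sin(2*pi*t) dt.
Integrating by parts twice (tabular method), an antiderivative of (3*t**2 + 3*t) sin(2*pi*t) is -3*t**2*cos(2*pi*t)/(2*pi) + 3*t*sin(2*pi*t)/(2*pi**2) - 3*t*cos(2*pi*t)/(2*pi) + 3*sin(2*pi*t)/(4*pi**2) + 3*cos(2*pi*t)/(4*pi**3); evaluating from 0 to 1: ∫_{0}^{1} (3*t**2 + 3*t) sin(2*pi*t) dt = (-3/pi + 3/(4*pi**3)) - (3/(4*pi**3)) = -3/pi.
Hence b_2 = 2·(-3/pi) = -6/pi.

-6/pi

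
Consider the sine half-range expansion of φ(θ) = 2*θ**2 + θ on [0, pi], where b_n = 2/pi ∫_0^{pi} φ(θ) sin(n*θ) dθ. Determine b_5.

2*(-8 + 25*pi + 50*pi**2)/(125*pi)

b_5 = 2/pi ∫_0^{pi} (2*θ**2 + θ) sin(5*θ) dθ.
Integrating by parts twice (tabular method), an antiderivative of (2*θ**2 + θ) sin(5*θ) is -2*θ**2*cos(5*θ)/5 + 4*θ*sin(5*θ)/25 - θ*cos(5*θ)/5 + sin(5*θ)/25 + 4*cos(5*θ)/125; evaluating from 0 to pi: ∫_{0}^{pi} (2*θ**2 + θ) sin(5*θ) dθ = (-4/125 + pi/5 + 2*pi**2/5) - (4/125) = -8/125 + pi/5 + 2*pi**2/5.
Hence b_5 = (2/pi)·(-8/125 + pi/5 + 2*pi**2/5) = 2*(-8 + 25*pi + 50*pi**2)/(125*pi).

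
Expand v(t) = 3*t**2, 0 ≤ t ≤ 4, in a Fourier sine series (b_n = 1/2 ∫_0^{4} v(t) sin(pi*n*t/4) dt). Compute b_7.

96*(-4 + 49*pi**2)/(343*pi**3)

b_7 = 1/2 ∫_0^{4} (3*t**2) sin(7*pi*t/4) dt.
Integrating by parts twice (tabular method), an antiderivative of (3*t**2) sin(7*pi*t/4) is -12*t**2*cos(7*pi*t/4)/(7*pi) + 96*t*sin(7*pi*t/4)/(49*pi**2) + 384*cos(7*pi*t/4)/(343*pi**3); evaluating from 0 to 4: ∫_{0}^{4} (3*t**2) sin(7*pi*t/4) dt = (192*(-2 + 49*pi**2)/(343*pi**3)) - (384/(343*pi**3)) = 192*(-4 + 49*pi**2)/(343*pi**3).
Hence b_7 = (1/2)·(192*(-4 + 49*pi**2)/(343*pi**3)) = 96*(-4 + 49*pi**2)/(343*pi**3).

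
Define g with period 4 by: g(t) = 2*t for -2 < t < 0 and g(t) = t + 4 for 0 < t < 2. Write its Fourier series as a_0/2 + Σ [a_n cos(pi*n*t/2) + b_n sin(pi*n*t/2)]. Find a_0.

3

a_0 = 1/2 ∫_{-2}^{2} g(t) dt = 1/2 · (6) = 3.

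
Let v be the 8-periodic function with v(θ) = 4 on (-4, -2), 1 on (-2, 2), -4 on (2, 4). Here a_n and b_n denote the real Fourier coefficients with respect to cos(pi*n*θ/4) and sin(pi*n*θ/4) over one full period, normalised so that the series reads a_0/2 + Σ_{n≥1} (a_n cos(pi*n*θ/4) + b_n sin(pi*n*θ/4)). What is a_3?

a_3 = 1/4 ∫_{-4}^{4} v(θ) cos(3*pi*θ/4) dθ.
Split the integral at the breakpoints.
Directly, an antiderivative of (4) cos(3*pi*θ/4) is 16*sin(3*pi*θ/4)/(3*pi); evaluating from -4 to -2: ∫_{-4}^{-2} (4) cos(3*pi*θ/4) dθ = (16/(3*pi)) - (0) = 16/(3*pi).
Directly, an antiderivative of (1) cos(3*pi*θ/4) is 4*sin(3*pi*θ/4)/(3*pi); evaluating from -2 to 2: ∫_{-2}^{2} (1) cos(3*pi*θ/4) dθ = (-4/(3*pi)) - (4/(3*pi)) = -8/(3*pi).
Directly, an antiderivative of (-4) cos(3*pi*θ/4) is -16*sin(3*pi*θ/4)/(3*pi); evaluating from 2 to 4: ∫_{2}^{4} (-4) cos(3*pi*θ/4) dθ = (0) - (16/(3*pi)) = -16/(3*pi).
Summing the pieces and multiplying by (1/4) gives a_3 = -2/(3*pi).

-2/(3*pi)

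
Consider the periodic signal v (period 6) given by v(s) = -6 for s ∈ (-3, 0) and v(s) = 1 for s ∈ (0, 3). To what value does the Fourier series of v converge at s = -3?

-5/2

At s = -3 the one-sided limits are v(-3^-) = 1 and v(-3^+) = -6.
By Dirichlet's theorem the series converges to their average, [(1) + (-6)]/2 = -5/2.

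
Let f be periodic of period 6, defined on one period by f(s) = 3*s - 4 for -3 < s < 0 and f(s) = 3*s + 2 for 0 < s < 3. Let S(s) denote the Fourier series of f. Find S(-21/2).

13/2

s = -21/2 differs from s = 3/2 by -2 full period(s), and the series is 6-periodic.
f is continuous at s = 3/2 with value 13/2, so the series converges to 13/2 there.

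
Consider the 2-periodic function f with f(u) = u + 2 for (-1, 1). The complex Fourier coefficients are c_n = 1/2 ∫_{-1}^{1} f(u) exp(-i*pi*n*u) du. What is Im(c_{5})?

Since f is real-valued, Im(c_{5}) = -1/2 ∫_{-1}^{1} f(u) sin(5*pi*u) du = -b_{5}/2.
Integrating by parts (boundary term plus one more integral), an antiderivative of (u + 2) sin(5*pi*u) is -u*cos(5*pi*u)/(5*pi) + sin(5*pi*u)/(25*pi**2) - 2*cos(5*pi*u)/(5*pi); evaluating from -1 to 1: ∫_{-1}^{1} (u + 2) sin(5*pi*u) du = (3/(5*pi)) - (1/(5*pi)) = 2/(5*pi).
Hence Im(c_{5}) = (-1/2)·(2/(5*pi)) = -1/(5*pi).

-1/(5*pi)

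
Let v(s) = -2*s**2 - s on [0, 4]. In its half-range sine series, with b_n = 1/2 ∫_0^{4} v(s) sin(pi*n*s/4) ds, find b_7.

b_7 = 1/2 ∫_0^{4} (-2*s**2 - s) sin(7*pi*s/4) ds.
Integrating by parts twice (tabular method), an antiderivative of (-2*s**2 - s) sin(7*pi*s/4) is 8*s**2*cos(7*pi*s/4)/(7*pi) - 64*s*sin(7*pi*s/4)/(49*pi**2) + 4*s*cos(7*pi*s/4)/(7*pi) - 16*sin(7*pi*s/4)/(49*pi**2) - 256*cos(7*pi*s/4)/(343*pi**3); evaluating from 0 to 4: ∫_{0}^{4} (-2*s**2 - s) sin(7*pi*s/4) ds = (16*(16 - 441*pi**2)/(343*pi**3)) - (-256/(343*pi**3)) = 16*(32 - 441*pi**2)/(343*pi**3).
Hence b_7 = (1/2)·(16*(32 - 441*pi**2)/(343*pi**3)) = 8*(32 - 441*pi**2)/(343*pi**3).

8*(32 - 441*pi**2)/(343*pi**3)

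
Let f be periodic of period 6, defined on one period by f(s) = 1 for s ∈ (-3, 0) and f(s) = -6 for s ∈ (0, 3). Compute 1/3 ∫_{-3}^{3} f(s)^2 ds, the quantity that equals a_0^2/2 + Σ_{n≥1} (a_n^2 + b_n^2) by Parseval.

1/3 ∫_{-3}^{3} f(s)^2 ds = 1/3 · (111) = 37.

37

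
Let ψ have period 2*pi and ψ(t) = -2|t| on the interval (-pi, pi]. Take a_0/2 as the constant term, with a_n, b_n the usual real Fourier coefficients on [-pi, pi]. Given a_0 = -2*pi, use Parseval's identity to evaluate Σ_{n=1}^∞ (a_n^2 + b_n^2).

2*pi**2/3

Parseval: a_0^2/2 + Σ_{n≥1} (a_n^2+b_n^2) = 1/pi ∫_{-pi}^{pi} ψ(t)^2 dt = 8*pi**2/3.
Subtract a_0^2/2 = 2*pi**2: Σ (a_n^2+b_n^2) = 2*pi**2/3.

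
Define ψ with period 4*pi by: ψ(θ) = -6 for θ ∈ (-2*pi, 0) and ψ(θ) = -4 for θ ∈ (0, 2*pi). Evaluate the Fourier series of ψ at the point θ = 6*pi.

θ = 6*pi differs from θ = 2*pi by 1 full period(s), and the series is 4*pi-periodic.
At θ = 2*pi the one-sided limits are ψ(2*pi^-) = -4 and ψ(2*pi^+) = -6.
By Dirichlet's theorem the series converges to their average, [(-4) + (-6)]/2 = -5.

-5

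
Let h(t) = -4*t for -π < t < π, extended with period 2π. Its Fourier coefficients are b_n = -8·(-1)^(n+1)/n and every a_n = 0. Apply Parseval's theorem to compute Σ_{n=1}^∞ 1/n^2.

Parseval: Σ b_n^2 = (1/π) ∫_{-π}^{π} h(t)^2 dt = 32*pi**2/3.
Σ b_n^2 = Σ 64/n^2, so Σ 1/n^2 = (32*pi**2/3)/64 = pi**2/6.

pi**2/6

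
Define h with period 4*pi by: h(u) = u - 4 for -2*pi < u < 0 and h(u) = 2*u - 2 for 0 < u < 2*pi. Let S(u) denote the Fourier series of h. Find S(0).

At u = 0 the one-sided limits are h(0^-) = -4 and h(0^+) = -2.
By Dirichlet's theorem the series converges to their average, [(-4) + (-2)]/2 = -3.

-3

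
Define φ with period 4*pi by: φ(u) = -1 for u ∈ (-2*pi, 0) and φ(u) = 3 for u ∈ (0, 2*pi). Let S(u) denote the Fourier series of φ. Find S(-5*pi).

u = -5*pi differs from u = -pi by -1 full period(s), and the series is 4*pi-periodic.
φ is continuous at u = -pi with value -1, so the series converges to -1 there.

-1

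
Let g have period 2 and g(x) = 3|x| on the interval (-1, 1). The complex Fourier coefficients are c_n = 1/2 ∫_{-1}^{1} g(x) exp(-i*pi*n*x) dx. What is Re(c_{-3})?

-2/(3*pi**2)

Since g is real-valued, Re(c_{-3}) = 1/2 ∫_{-1}^{1} g(x) cos(-3*pi*x) dx = a_{3}/2.
g is even and cos(-3*pi*x) is even, so the integrand is even: ∫_{-1}^{1} g(x) cos(-3*pi*x) dx = 2∫_0^{1} g(x) cos(-3*pi*x) dx.
Integrating by parts (boundary term plus one more integral), an antiderivative of (3*x) cos(-3*pi*x) is x*sin(3*pi*x)/pi + cos(3*pi*x)/(3*pi**2); evaluating from 0 to 1: ∫_{0}^{1} (3*x) cos(-3*pi*x) dx = (-1/(3*pi**2)) - (1/(3*pi**2)) = -2/(3*pi**2).
So ∫_{-1}^{1} g(x) cos(-3*pi*x) dx = -4/(3*pi**2).
Hence Re(c_{-3}) = (1/2)·(-4/(3*pi**2)) = -2/(3*pi**2).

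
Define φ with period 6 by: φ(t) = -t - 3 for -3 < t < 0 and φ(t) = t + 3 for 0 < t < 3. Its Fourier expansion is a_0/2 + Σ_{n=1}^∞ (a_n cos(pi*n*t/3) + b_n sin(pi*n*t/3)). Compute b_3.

4/pi

b_3 = 1/3 ∫_{-3}^{3} φ(t) sin(pi*t) dt.
Split the integral at the breakpoints.
Integrating by parts (boundary term plus one more integral), an antiderivative of (-t - 3) sin(pi*t) is t*cos(pi*t)/pi - sin(pi*t)/pi**2 + 3*cos(pi*t)/pi; evaluating from -3 to 0: ∫_{-3}^{0} (-t - 3) sin(pi*t) dt = (3/pi) - (0) = 3/pi.
Integrating by parts (boundary term plus one more integral), an antiderivative of (t + 3) sin(pi*t) is -t*cos(pi*t)/pi + sin(pi*t)/pi**2 - 3*cos(pi*t)/pi; evaluating from 0 to 3: ∫_{0}^{3} (t + 3) sin(pi*t) dt = (6/pi) - (-3/pi) = 9/pi.
Summing the pieces and multiplying by (1/3) gives b_3 = 4/pi.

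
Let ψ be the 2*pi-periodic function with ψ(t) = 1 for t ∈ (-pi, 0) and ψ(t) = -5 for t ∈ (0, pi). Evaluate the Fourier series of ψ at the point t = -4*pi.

t = -4*pi differs from t = 0 by -2 full period(s), and the series is 2*pi-periodic.
At t = 0 the one-sided limits are ψ(0^-) = 1 and ψ(0^+) = -5.
By Dirichlet's theorem the series converges to their average, [(1) + (-5)]/2 = -2.

-2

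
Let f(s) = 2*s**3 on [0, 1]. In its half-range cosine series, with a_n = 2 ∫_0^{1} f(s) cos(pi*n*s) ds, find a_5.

12*(4 - 25*pi**2)/(625*pi**4)

a_5 = 2 ∫_0^{1} (2*s**3) cos(5*pi*s) ds.
Integrating by parts three times (tabular method), an antiderivative of (2*s**3) cos(5*pi*s) is 2*s**3*sin(5*pi*s)/(5*pi) + 6*s**2*cos(5*pi*s)/(25*pi**2) - 12*s*sin(5*pi*s)/(125*pi**3) - 12*cos(5*pi*s)/(625*pi**4); evaluating from 0 to 1: ∫_{0}^{1} (2*s**3) cos(5*pi*s) ds = (6*(2 - 25*pi**2)/(625*pi**4)) - (-12/(625*pi**4)) = 6*(4 - 25*pi**2)/(625*pi**4).
Hence a_5 = 2·(6*(4 - 25*pi**2)/(625*pi**4)) = 12*(4 - 25*pi**2)/(625*pi**4).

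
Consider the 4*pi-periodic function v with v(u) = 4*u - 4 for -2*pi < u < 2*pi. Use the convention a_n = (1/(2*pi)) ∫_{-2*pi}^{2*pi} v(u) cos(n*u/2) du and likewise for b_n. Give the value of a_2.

a_2 = (1/(2*pi)) ∫_{-2*pi}^{2*pi} v(u) cos(u) du.
Integrating by parts (boundary term plus one more integral), an antiderivative of (4*u - 4) cos(u) is 4*u*sin(u) - 4*sin(u) + 4*cos(u); evaluating from -2*pi to 2*pi: ∫_{-2*pi}^{2*pi} (4*u - 4) cos(u) du = (4) - (4) = 0.
Hence a_2 = (1/(2*pi))·(0) = 0.

0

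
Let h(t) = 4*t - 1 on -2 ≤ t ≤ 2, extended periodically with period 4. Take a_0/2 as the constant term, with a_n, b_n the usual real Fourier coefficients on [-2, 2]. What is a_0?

a_0 = 1/2 ∫_{-2}^{2} h(t) dt = 1/2 · (-4) = -2.

-2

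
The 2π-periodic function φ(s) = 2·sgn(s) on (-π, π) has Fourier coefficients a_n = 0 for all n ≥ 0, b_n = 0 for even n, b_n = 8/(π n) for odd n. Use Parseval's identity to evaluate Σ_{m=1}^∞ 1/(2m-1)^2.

Parseval: Σ b_n^2 = (1/π) ∫_{-π}^{π} φ(s)^2 ds = 8.
Only odd n contribute, with b_n^2 = 64/(π^2 n^2), so Σ_{m≥1} 1/(2m-1)^2 = π^2·(8)/64 = pi**2/8.

pi**2/8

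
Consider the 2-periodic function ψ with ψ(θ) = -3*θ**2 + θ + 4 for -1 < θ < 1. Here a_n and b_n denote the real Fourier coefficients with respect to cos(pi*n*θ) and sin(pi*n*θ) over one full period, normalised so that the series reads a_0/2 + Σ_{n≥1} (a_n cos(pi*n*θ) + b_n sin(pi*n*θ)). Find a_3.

a_3 = ∫_{-1}^{1} ψ(θ) cos(3*pi*θ) dθ.
Integrating by parts twice (tabular method), an antiderivative of (-3*θ**2 + θ + 4) cos(3*pi*θ) is -θ**2*sin(3*pi*θ)/pi + θ*sin(3*pi*θ)/(3*pi) - 2*θ*cos(3*pi*θ)/(3*pi**2) + 2*sin(3*pi*θ)/(9*pi**3) + 4*sin(3*pi*θ)/(3*pi) + cos(3*pi*θ)/(9*pi**2); evaluating from -1 to 1: ∫_{-1}^{1} (-3*θ**2 + θ + 4) cos(3*pi*θ) dθ = (5/(9*pi**2)) - (-7/(9*pi**2)) = 4/(3*pi**2).
Hence a_3 = 4/(3*pi**2).

4/(3*pi**2)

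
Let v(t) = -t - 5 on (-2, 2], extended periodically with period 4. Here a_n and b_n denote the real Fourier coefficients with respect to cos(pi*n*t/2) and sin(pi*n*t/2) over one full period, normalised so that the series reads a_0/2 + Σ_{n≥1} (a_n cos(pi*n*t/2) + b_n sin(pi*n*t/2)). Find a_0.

-10

a_0 = 1/2 ∫_{-2}^{2} v(t) dt = 1/2 · (-20) = -10.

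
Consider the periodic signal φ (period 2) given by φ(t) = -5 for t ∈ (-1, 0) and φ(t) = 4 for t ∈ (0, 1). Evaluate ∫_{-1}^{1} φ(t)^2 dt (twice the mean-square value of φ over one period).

∫_{-1}^{1} φ(t)^2 dt = 41.

41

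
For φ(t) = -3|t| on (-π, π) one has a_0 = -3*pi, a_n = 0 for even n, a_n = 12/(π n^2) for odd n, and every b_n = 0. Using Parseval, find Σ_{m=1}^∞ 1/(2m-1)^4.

Parseval: a_0^2/2 + Σ a_n^2 = (1/π) ∫_{-π}^{π} φ(t)^2 dt = 6*pi**2.
Subtract a_0^2/2 = 9*pi**2/2: Σ a_n^2 = 3*pi**2/2.
Only odd n contribute, with a_n^2 = 144/(π^2 n^4), so Σ_{m≥1} 1/(2m-1)^4 = π^2·(3*pi**2/2)/144 = pi**4/96.

pi**4/96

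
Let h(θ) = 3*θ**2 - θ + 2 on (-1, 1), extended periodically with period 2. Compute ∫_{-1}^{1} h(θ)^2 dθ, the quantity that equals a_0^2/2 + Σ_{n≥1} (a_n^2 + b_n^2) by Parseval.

∫_{-1}^{1} h(θ)^2 dθ = 304/15.

304/15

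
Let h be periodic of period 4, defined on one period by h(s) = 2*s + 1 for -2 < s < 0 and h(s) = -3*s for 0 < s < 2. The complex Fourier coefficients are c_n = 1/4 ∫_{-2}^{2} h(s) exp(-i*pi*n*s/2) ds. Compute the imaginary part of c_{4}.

Since h is real-valued, Im(c_{4}) = -1/4 ∫_{-2}^{2} h(s) sin(2*pi*s) ds = -b_{4}/2.
Split the integral at the breakpoints.
Integrating by parts (boundary term plus one more integral), an antiderivative of (2*s + 1) sin(2*pi*s) is -s*cos(2*pi*s)/pi + sin(2*pi*s)/(2*pi**2) - cos(2*pi*s)/(2*pi); evaluating from -2 to 0: ∫_{-2}^{0} (2*s + 1) sin(2*pi*s) ds = (-1/(2*pi)) - (3/(2*pi)) = -2/pi.
Integrating by parts (boundary term plus one more integral), an antiderivative of (-3*s) sin(2*pi*s) is 3*s*cos(2*pi*s)/(2*pi) - 3*sin(2*pi*s)/(4*pi**2); evaluating from 0 to 2: ∫_{0}^{2} (-3*s) sin(2*pi*s) ds = (3/pi) - (0) = 3/pi.
So ∫_{-2}^{2} h(s) sin(2*pi*s) ds = 1/pi.
Hence Im(c_{4}) = (-1/4)·(1/pi) = -1/(4*pi).

-1/(4*pi)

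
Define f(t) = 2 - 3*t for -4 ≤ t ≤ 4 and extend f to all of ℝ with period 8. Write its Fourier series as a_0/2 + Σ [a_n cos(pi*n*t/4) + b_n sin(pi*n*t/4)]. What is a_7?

a_7 = 1/4 ∫_{-4}^{4} f(t) cos(7*pi*t/4) dt.
Integrating by parts (boundary term plus one more integral), an antiderivative of (2 - 3*t) cos(7*pi*t/4) is -12*t*sin(7*pi*t/4)/(7*pi) + 8*sin(7*pi*t/4)/(7*pi) - 48*cos(7*pi*t/4)/(49*pi**2); evaluating from -4 to 4: ∫_{-4}^{4} (2 - 3*t) cos(7*pi*t/4) dt = (48/(49*pi**2)) - (48/(49*pi**2)) = 0.
Hence a_7 = (1/4)·(0) = 0.

0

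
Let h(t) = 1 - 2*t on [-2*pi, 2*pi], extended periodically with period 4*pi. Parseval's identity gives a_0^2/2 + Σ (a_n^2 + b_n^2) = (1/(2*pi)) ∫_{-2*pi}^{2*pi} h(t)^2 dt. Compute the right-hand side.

(1/(2*pi)) ∫_{-2*pi}^{2*pi} h(t)^2 dt = (1/(2*pi)) · (4*pi + 64*pi**3/3) = 2 + 32*pi**2/3.

2 + 32*pi**2/3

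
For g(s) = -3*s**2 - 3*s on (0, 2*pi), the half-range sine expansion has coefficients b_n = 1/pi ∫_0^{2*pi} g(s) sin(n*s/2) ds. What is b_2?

6 + 12*pi

b_2 = 1/pi ∫_0^{2*pi} (-3*s**2 - 3*s) sin(s) ds.
Integrating by parts twice (tabular method), an antiderivative of (-3*s**2 - 3*s) sin(s) is 3*s**2*cos(s) - 6*s*sin(s) + 3*s*cos(s) - 3*sin(s) - 6*cos(s); evaluating from 0 to 2*pi: ∫_{0}^{2*pi} (-3*s**2 - 3*s) sin(s) ds = (-6 + 6*pi + 12*pi**2) - (-6) = 6*pi*(1 + 2*pi).
Hence b_2 = (1/pi)·(6*pi*(1 + 2*pi)) = 6 + 12*pi.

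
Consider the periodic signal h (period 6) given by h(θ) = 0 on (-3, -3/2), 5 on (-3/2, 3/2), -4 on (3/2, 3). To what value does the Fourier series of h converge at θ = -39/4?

θ = -39/4 differs from θ = 9/4 by -2 full period(s), and the series is 6-periodic.
h is continuous at θ = 9/4 with value -4, so the series converges to -4 there.

-4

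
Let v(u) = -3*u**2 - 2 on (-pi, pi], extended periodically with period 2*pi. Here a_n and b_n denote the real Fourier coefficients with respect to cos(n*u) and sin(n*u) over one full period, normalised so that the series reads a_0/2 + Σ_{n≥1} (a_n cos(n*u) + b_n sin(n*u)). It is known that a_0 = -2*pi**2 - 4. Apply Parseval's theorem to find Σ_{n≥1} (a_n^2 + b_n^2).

Parseval: a_0^2/2 + Σ_{n≥1} (a_n^2+b_n^2) = 1/pi ∫_{-pi}^{pi} v(u)^2 du = 8 + 8*pi**2 + 18*pi**4/5.
Subtract a_0^2/2 = 2*(2 + pi**2)**2: Σ (a_n^2+b_n^2) = 8*pi**4/5.

8*pi**4/5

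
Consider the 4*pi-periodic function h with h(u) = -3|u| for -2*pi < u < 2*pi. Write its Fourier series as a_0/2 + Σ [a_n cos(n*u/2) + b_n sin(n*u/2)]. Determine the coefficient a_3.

8/(3*pi)

a_3 = (1/(2*pi)) ∫_{-2*pi}^{2*pi} h(u) cos(3*u/2) du.
h is even and cos(3*u/2) is even, so the integrand is even and a_3 = 1/pi ∫_0^{2*pi} h(u) cos(3*u/2) du.
Integrating by parts (boundary term plus one more integral), an antiderivative of (-3*u) cos(3*u/2) is -2*u*sin(3*u/2) - 4*cos(3*u/2)/3; evaluating from 0 to 2*pi: ∫_{0}^{2*pi} (-3*u) cos(3*u/2) du = (4/3) - (-4/3) = 8/3.
Hence a_3 = (1/pi)·(8/3) = 8/(3*pi).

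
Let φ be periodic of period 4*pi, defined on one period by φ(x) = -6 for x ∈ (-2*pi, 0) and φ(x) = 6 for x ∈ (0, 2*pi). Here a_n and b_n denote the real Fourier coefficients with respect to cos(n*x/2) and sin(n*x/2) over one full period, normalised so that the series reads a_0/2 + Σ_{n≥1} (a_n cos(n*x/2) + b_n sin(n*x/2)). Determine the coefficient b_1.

b_1 = (1/(2*pi)) ∫_{-2*pi}^{2*pi} φ(x) sin(x/2) dx.
φ is odd and sin(x/2) is odd, so the integrand is even and b_1 = 1/pi ∫_0^{2*pi} φ(x) sin(x/2) dx.
Directly, an antiderivative of (6) sin(x/2) is -12*cos(x/2); evaluating from 0 to 2*pi: ∫_{0}^{2*pi} (6) sin(x/2) dx = (12) - (-12) = 24.
Hence b_1 = (1/pi)·(24) = 24/pi.

24/pi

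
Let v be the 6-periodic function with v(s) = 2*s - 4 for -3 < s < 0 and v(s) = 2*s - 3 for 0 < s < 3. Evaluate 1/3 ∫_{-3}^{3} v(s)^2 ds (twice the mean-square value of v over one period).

55

1/3 ∫_{-3}^{3} v(s)^2 ds = 1/3 · (165) = 55.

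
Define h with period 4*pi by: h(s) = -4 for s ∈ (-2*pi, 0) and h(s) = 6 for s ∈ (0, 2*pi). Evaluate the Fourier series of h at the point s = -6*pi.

1

s = -6*pi differs from s = -2*pi by -1 full period(s), and the series is 4*pi-periodic.
At s = -2*pi the one-sided limits are h(-2*pi^-) = 6 and h(-2*pi^+) = -4.
By Dirichlet's theorem the series converges to their average, [(6) + (-4)]/2 = 1.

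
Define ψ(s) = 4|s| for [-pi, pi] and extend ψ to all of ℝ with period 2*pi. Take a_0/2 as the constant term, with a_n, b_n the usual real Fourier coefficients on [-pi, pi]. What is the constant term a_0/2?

2*pi

a_0 = 1/pi ∫_{-pi}^{pi} ψ(s) ds = 1/pi · (4*pi**2) = 4*pi.
So the constant term a_0/2 = 2*pi.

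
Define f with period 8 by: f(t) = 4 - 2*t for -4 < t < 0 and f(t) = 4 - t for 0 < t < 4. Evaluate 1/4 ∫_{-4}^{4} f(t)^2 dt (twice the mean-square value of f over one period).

224/3

1/4 ∫_{-4}^{4} f(t)^2 dt = 1/4 · (896/3) = 224/3.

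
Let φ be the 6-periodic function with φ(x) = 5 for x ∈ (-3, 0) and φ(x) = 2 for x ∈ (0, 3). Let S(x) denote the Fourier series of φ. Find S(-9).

7/2

x = -9 differs from x = -3 by -1 full period(s), and the series is 6-periodic.
At x = -3 the one-sided limits are φ(-3^-) = 2 and φ(-3^+) = 5.
By Dirichlet's theorem the series converges to their average, [(2) + (5)]/2 = 7/2.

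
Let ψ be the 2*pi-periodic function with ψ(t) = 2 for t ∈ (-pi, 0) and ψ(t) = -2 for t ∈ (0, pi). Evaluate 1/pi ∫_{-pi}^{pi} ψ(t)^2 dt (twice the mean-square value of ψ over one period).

1/pi ∫_{-pi}^{pi} ψ(t)^2 dt = 1/pi · (8*pi) = 8.

8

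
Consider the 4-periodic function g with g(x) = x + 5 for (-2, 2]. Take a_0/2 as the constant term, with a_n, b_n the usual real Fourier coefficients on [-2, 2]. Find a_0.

10

a_0 = 1/2 ∫_{-2}^{2} g(x) dx = 1/2 · (20) = 10.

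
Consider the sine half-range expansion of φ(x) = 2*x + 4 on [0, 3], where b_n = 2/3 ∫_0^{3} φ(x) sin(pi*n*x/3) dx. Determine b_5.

28/(5*pi)

b_5 = 2/3 ∫_0^{3} (2*x + 4) sin(5*pi*x/3) dx.
Integrating by parts (boundary term plus one more integral), an antiderivative of (2*x + 4) sin(5*pi*x/3) is -6*x*cos(5*pi*x/3)/(5*pi) + 18*sin(5*pi*x/3)/(25*pi**2) - 12*cos(5*pi*x/3)/(5*pi); evaluating from 0 to 3: ∫_{0}^{3} (2*x + 4) sin(5*pi*x/3) dx = (6/pi) - (-12/(5*pi)) = 42/(5*pi).
Hence b_5 = (2/3)·(42/(5*pi)) = 28/(5*pi).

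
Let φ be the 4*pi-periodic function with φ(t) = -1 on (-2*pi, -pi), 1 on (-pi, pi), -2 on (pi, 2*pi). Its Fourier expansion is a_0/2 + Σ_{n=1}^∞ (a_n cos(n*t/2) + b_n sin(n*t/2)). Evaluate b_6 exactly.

b_6 = (1/(2*pi)) ∫_{-2*pi}^{2*pi} φ(t) sin(3*t) dt.
Split the integral at the breakpoints.
Directly, an antiderivative of (-1) sin(3*t) is cos(3*t)/3; evaluating from -2*pi to -pi: ∫_{-2*pi}^{-pi} (-1) sin(3*t) dt = (-1/3) - (1/3) = -2/3.
Directly, an antiderivative of (1) sin(3*t) is -cos(3*t)/3; evaluating from -pi to pi: ∫_{-pi}^{pi} (1) sin(3*t) dt = (1/3) - (1/3) = 0.
Directly, an antiderivative of (-2) sin(3*t) is 2*cos(3*t)/3; evaluating from pi to 2*pi: ∫_{pi}^{2*pi} (-2) sin(3*t) dt = (2/3) - (-2/3) = 4/3.
Summing the pieces and multiplying by (1/(2*pi)) gives b_6 = 1/(3*pi).

1/(3*pi)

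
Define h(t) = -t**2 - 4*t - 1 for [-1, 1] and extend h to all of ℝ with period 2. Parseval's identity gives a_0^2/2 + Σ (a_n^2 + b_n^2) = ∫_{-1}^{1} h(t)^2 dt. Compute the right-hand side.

∫_{-1}^{1} h(t)^2 dt = 72/5.

72/5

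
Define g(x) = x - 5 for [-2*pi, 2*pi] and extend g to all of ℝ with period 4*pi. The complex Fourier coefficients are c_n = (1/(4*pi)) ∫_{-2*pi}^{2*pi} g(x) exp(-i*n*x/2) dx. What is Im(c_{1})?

-2

Since g is real-valued, Im(c_{1}) = -(1/(4*pi)) ∫_{-2*pi}^{2*pi} g(x) sin(x/2) dx = -b_{1}/2.
Integrating by parts (boundary term plus one more integral), an antiderivative of (x - 5) sin(x/2) is -2*x*cos(x/2) + 4*sin(x/2) + 10*cos(x/2); evaluating from -2*pi to 2*pi: ∫_{-2*pi}^{2*pi} (x - 5) sin(x/2) dx = (-10 + 4*pi) - (-4*pi - 10) = 8*pi.
Hence Im(c_{1}) = (-1/(4*pi))·(8*pi) = -2.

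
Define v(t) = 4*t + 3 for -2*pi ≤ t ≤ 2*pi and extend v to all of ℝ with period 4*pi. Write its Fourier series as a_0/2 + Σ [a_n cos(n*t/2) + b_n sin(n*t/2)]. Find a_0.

a_0 = (1/(2*pi)) ∫_{-2*pi}^{2*pi} v(t) dt = (1/(2*pi)) · (12*pi) = 6.

6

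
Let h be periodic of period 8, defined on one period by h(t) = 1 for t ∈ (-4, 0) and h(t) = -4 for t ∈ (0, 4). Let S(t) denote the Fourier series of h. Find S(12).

-3/2

t = 12 differs from t = 4 by 1 full period(s), and the series is 8-periodic.
At t = 4 the one-sided limits are h(4^-) = -4 and h(4^+) = 1.
By Dirichlet's theorem the series converges to their average, [(-4) + (1)]/2 = -3/2.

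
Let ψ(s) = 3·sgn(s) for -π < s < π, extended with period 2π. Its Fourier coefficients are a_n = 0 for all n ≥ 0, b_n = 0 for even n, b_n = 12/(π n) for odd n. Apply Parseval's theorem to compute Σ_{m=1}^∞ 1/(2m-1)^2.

pi**2/8

Parseval: Σ b_n^2 = (1/π) ∫_{-π}^{π} ψ(s)^2 ds = 18.
Only odd n contribute, with b_n^2 = 144/(π^2 n^2), so Σ_{m≥1} 1/(2m-1)^2 = π^2·(18)/144 = pi**2/8.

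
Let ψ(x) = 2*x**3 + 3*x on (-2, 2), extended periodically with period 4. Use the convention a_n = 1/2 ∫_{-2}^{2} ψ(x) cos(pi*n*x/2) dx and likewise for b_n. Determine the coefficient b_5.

4*(-48 + 275*pi**2)/(125*pi**3)

b_5 = 1/2 ∫_{-2}^{2} ψ(x) sin(5*pi*x/2) dx.
ψ is odd and sin(5*pi*x/2) is odd, so the integrand is even and b_5 = ∫_0^{2} ψ(x) sin(5*pi*x/2) dx.
Integrating by parts three times (tabular method), an antiderivative of (2*x**3 + 3*x) sin(5*pi*x/2) is -4*x**3*cos(5*pi*x/2)/(5*pi) + 24*x**2*sin(5*pi*x/2)/(25*pi**2) - 6*x*cos(5*pi*x/2)/(5*pi) + 96*x*cos(5*pi*x/2)/(125*pi**3) - 192*sin(5*pi*x/2)/(625*pi**4) + 12*sin(5*pi*x/2)/(25*pi**2); evaluating from 0 to 2: ∫_{0}^{2} (2*x**3 + 3*x) sin(5*pi*x/2) dx = (4*(-48 + 275*pi**2)/(125*pi**3)) - (0) = 4*(-48 + 275*pi**2)/(125*pi**3).
Hence b_5 = 4*(-48 + 275*pi**2)/(125*pi**3).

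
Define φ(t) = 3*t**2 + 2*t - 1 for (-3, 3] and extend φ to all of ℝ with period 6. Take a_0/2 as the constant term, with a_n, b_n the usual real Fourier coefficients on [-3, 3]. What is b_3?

b_3 = 1/3 ∫_{-3}^{3} φ(t) sin(pi*t) dt.
Integrating by parts twice (tabular method), an antiderivative of (3*t**2 + 2*t - 1) sin(pi*t) is -3*t**2*cos(pi*t)/pi + 6*t*sin(pi*t)/pi**2 - 2*t*cos(pi*t)/pi + 2*sin(pi*t)/pi**2 + 6*cos(pi*t)/pi**3 + cos(pi*t)/pi; evaluating from -3 to 3: ∫_{-3}^{3} (3*t**2 + 2*t - 1) sin(pi*t) dt = (-6/pi**3 + 32/pi) - (-6/pi**3 + 20/pi) = 12/pi.
Hence b_3 = (1/3)·(12/pi) = 4/pi.

4/pi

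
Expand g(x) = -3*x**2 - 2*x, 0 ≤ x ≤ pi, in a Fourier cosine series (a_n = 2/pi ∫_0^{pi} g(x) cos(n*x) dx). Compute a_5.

4*(2 + 3*pi)/(25*pi)

a_5 = 2/pi ∫_0^{pi} (-3*x**2 - 2*x) cos(5*x) dx.
Integrating by parts twice (tabular method), an antiderivative of (-3*x**2 - 2*x) cos(5*x) is -3*x**2*sin(5*x)/5 - 2*x*sin(5*x)/5 - 6*x*cos(5*x)/25 + 6*sin(5*x)/125 - 2*cos(5*x)/25; evaluating from 0 to pi: ∫_{0}^{pi} (-3*x**2 - 2*x) cos(5*x) dx = (2/25 + 6*pi/25) - (-2/25) = 4/25 + 6*pi/25.
Hence a_5 = (2/pi)·(4/25 + 6*pi/25) = 4*(2 + 3*pi)/(25*pi).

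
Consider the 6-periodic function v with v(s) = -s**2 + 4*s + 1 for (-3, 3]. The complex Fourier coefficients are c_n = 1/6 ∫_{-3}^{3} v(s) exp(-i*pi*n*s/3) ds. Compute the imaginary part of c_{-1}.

Since v is real-valued, Im(c_{-1}) = -1/6 ∫_{-3}^{3} v(s) sin(-pi*s/3) ds = b_{1}/2.
Integrating by parts twice (tabular method), an antiderivative of (-s**2 + 4*s + 1) sin(-pi*s/3) is -3*s**2*cos(pi*s/3)/pi + 18*s*sin(pi*s/3)/pi**2 + 12*s*cos(pi*s/3)/pi - 36*sin(pi*s/3)/pi**2 + 3*cos(pi*s/3)/pi + 54*cos(pi*s/3)/pi**3; evaluating from -3 to 3: ∫_{-3}^{3} (-s**2 + 4*s + 1) sin(-pi*s/3) ds = (-12/pi - 54/pi**3) - (-54/pi**3 + 60/pi) = -72/pi.
Hence Im(c_{-1}) = (-1/6)·(-72/pi) = 12/pi.

12/pi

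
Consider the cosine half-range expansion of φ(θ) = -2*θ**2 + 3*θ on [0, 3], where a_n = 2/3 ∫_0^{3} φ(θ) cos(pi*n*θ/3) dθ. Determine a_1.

a_1 = 2/3 ∫_0^{3} (-2*θ**2 + 3*θ) cos(pi*θ/3) dθ.
Integrating by parts twice (tabular method), an antiderivative of (-2*θ**2 + 3*θ) cos(pi*θ/3) is -6*θ**2*sin(pi*θ/3)/pi + 9*θ*sin(pi*θ/3)/pi - 36*θ*cos(pi*θ/3)/pi**2 + 108*sin(pi*θ/3)/pi**3 + 27*cos(pi*θ/3)/pi**2; evaluating from 0 to 3: ∫_{0}^{3} (-2*θ**2 + 3*θ) cos(pi*θ/3) dθ = (81/pi**2) - (27/pi**2) = 54/pi**2.
Hence a_1 = (2/3)·(54/pi**2) = 36/pi**2.

36/pi**2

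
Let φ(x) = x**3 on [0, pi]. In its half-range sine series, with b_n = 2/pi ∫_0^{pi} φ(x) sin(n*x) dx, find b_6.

b_6 = 2/pi ∫_0^{pi} (x**3) sin(6*x) dx.
Integrating by parts three times (tabular method), an antiderivative of (x**3) sin(6*x) is -x**3*cos(6*x)/6 + x**2*sin(6*x)/12 + x*cos(6*x)/36 - sin(6*x)/216; evaluating from 0 to pi: ∫_{0}^{pi} (x**3) sin(6*x) dx = (-pi**3/6 + pi/36) - (0) = -pi**3/6 + pi/36.
Hence b_6 = (2/pi)·(-pi**3/6 + pi/36) = 1/18 - pi**2/3.

1/18 - pi**2/3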